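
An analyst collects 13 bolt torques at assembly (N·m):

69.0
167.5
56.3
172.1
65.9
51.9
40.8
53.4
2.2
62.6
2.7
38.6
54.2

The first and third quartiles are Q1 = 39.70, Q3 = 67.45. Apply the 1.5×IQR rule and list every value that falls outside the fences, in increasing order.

IQR = Q3 − Q1 = 67.45 − 39.70 = 27.75.
Lower fence = Q1 − 1.5·IQR = 39.70 − 41.625 = -1.925.
Upper fence = Q3 + 1.5·IQR = 67.45 + 41.625 = 109.075.
167.5 > 109.075 → outlier.
172.1 > 109.075 → outlier.
All remaining values lie within [-1.925, 109.075].

167.5, 172.1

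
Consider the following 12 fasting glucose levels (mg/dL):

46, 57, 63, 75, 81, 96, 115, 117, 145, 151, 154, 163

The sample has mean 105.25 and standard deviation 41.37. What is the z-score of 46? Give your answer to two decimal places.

z = (46 − 105.25) / 41.37 = -1.43.

-1.43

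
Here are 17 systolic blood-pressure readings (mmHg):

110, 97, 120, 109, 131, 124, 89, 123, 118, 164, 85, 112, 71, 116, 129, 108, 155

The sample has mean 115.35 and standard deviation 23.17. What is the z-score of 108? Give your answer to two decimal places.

z = (108 − 115.35) / 23.17 = -0.32.

-0.32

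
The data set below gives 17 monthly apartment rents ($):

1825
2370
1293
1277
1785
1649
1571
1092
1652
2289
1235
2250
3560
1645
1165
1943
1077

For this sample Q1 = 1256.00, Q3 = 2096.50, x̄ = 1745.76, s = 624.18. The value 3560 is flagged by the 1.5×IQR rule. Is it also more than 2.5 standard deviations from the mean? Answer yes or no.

z = (3560 − 1745.76) / 624.18 = 2.91.
|z| = 2.91 > 2.5.

yes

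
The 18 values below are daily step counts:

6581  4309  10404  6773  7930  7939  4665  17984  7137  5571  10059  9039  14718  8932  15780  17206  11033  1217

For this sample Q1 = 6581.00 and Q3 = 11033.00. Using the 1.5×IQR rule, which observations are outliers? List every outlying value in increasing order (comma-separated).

17984

IQR = Q3 − Q1 = 11033.00 − 6581.00 = 4452.00.
Lower fence = Q1 − 1.5·IQR = 6581.00 − 6678.00 = -97.00.
Upper fence = Q3 + 1.5·IQR = 11033.00 + 6678.00 = 17711.00.
17984 > 17711.00 → outlier.
All remaining values lie within [-97.00, 17711.00].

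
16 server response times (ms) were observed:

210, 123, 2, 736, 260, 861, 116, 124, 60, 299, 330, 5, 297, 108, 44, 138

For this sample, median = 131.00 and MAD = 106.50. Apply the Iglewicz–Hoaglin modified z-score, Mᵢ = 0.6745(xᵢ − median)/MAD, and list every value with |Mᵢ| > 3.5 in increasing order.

736, 861

|Mᵢ| > 3.5 ⇔ |xᵢ − 131.00| > 3.5·106.50/0.6745 = 552.63.
So outliers lie outside [-421.63, 683.63].
736: M = 3.83 → outlier.
861: M = 4.62 → outlier.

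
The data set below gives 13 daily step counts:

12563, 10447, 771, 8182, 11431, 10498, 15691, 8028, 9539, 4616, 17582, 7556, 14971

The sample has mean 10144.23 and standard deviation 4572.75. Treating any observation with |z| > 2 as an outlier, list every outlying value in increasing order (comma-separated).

771

Cutoffs at x̄ ± 2s: 10144.23 ± 2·4572.75 = [998.73, 19289.73].
771: z = -2.05, |z| > 2 → outlier.
Every other value lies within [998.73, 19289.73].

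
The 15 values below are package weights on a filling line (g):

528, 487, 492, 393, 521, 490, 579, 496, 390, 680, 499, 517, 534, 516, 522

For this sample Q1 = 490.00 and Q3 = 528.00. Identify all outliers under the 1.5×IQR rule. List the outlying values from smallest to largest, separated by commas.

IQR = Q3 − Q1 = 528.00 − 490.00 = 38.00.
Lower fence = Q1 − 1.5·IQR = 490.00 − 57.00 = 433.00.
Upper fence = Q3 + 1.5·IQR = 528.00 + 57.00 = 585.00.
390 < 433.00 → outlier.
393 < 433.00 → outlier.
680 > 585.00 → outlier.
All remaining values lie within [433.00, 585.00].

390, 393, 680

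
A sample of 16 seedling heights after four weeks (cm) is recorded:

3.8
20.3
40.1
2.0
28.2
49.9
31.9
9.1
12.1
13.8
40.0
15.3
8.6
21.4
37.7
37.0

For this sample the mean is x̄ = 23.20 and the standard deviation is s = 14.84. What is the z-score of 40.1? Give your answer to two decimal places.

z = (40.1 − 23.20) / 14.84 = 1.14.

1.14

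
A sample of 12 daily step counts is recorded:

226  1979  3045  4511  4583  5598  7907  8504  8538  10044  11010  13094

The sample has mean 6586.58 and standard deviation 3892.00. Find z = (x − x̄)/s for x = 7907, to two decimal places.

z = (7907 − 6586.58) / 3892.00 = 0.34.

0.34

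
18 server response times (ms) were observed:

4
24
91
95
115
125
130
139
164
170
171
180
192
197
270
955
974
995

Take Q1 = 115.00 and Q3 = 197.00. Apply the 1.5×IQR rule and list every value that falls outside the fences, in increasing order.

IQR = Q3 − Q1 = 197.00 − 115.00 = 82.00.
Lower fence = Q1 − 1.5·IQR = 115.00 − 123.00 = -8.00.
Upper fence = Q3 + 1.5·IQR = 197.00 + 123.00 = 320.00.
955 > 320.00 → outlier.
974 > 320.00 → outlier.
995 > 320.00 → outlier.
All remaining values lie within [-8.00, 320.00].

955, 974, 995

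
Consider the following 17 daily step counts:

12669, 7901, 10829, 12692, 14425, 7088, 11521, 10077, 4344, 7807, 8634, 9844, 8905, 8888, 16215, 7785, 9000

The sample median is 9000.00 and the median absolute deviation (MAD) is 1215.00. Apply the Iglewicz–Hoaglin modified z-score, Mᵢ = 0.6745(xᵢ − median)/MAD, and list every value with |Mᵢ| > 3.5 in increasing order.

|Mᵢ| > 3.5 ⇔ |xᵢ − 9000.00| > 3.5·1215.00/0.6745 = 6304.67.
So outliers lie outside [2695.33, 15304.67].
16215: M = 4.01 → outlier.

16215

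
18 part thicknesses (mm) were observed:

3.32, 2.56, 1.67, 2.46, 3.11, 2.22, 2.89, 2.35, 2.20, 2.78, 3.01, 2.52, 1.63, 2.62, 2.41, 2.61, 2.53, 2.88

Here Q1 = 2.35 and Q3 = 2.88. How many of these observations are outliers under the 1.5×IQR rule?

IQR = 0.53; fences at 2.35 − 0.795 = 1.555 and 2.88 + 0.795 = 3.675.
Every value lies within the cutoffs.

0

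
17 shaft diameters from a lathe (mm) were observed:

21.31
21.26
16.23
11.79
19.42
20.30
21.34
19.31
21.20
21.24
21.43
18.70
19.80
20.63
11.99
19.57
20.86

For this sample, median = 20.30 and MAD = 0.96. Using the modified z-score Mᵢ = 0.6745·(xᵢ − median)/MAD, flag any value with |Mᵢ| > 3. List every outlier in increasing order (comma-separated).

|Mᵢ| > 3 ⇔ |xᵢ − 20.30| > 3·0.96/0.6745 = 4.27.
So outliers lie outside [16.03, 24.57].
11.79: M = -5.98 → outlier.
11.99: M = -5.84 → outlier.

11.79, 11.99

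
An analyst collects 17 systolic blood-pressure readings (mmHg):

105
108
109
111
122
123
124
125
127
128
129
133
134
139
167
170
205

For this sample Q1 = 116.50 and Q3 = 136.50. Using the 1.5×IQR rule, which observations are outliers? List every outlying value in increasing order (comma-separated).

167, 170, 205

IQR = Q3 − Q1 = 136.50 − 116.50 = 20.00.
Lower fence = Q1 − 1.5·IQR = 116.50 − 30.00 = 86.50.
Upper fence = Q3 + 1.5·IQR = 136.50 + 30.00 = 166.50.
167 > 166.50 → outlier.
170 > 166.50 → outlier.
205 > 166.50 → outlier.
All remaining values lie within [86.50, 166.50].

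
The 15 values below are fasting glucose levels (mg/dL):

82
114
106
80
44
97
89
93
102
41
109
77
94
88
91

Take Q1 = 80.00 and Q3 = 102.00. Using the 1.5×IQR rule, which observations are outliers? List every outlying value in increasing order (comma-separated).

41, 44

IQR = Q3 − Q1 = 102.00 − 80.00 = 22.00.
Lower fence = Q1 − 1.5·IQR = 80.00 − 33.00 = 47.00.
Upper fence = Q3 + 1.5·IQR = 102.00 + 33.00 = 135.00.
41 < 47.00 → outlier.
44 < 47.00 → outlier.
All remaining values lie within [47.00, 135.00].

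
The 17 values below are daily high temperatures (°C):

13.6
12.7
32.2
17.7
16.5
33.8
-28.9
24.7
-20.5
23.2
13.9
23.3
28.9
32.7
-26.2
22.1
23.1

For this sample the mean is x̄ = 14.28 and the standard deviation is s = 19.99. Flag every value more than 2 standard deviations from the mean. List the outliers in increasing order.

Cutoffs at x̄ ± 2s: 14.28 ± 2·19.99 = [-25.70, 54.26].
-28.9: z = -2.16, |z| > 2 → outlier.
-26.2: z = -2.03, |z| > 2 → outlier.
Every other value lies within [-25.70, 54.26].

-28.9, -26.2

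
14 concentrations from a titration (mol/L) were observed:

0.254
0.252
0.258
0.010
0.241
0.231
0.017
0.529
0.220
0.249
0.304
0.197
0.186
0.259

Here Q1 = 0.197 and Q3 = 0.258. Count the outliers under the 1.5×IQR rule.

IQR = 0.061; fences at 0.197 − 0.0915 = 0.1055 and 0.258 + 0.0915 = 0.3495.
Outside the cutoffs: 0.010, 0.017, 0.529.

3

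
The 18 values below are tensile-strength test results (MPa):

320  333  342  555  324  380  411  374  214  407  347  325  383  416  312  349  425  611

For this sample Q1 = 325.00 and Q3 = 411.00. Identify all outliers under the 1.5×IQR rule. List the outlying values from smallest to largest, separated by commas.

IQR = Q3 − Q1 = 411.00 − 325.00 = 86.00.
Lower fence = Q1 − 1.5·IQR = 325.00 − 129.00 = 196.00.
Upper fence = Q3 + 1.5·IQR = 411.00 + 129.00 = 540.00.
555 > 540.00 → outlier.
611 > 540.00 → outlier.
All remaining values lie within [196.00, 540.00].

555, 611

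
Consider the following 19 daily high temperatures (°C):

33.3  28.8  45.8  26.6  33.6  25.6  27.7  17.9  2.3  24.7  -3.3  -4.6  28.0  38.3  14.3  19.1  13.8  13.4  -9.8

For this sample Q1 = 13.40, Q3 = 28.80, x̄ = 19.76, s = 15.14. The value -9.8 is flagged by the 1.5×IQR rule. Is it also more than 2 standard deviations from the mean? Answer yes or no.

no

z = (-9.8 − 19.76) / 15.14 = -1.95.
|z| = 1.95 ≤ 2.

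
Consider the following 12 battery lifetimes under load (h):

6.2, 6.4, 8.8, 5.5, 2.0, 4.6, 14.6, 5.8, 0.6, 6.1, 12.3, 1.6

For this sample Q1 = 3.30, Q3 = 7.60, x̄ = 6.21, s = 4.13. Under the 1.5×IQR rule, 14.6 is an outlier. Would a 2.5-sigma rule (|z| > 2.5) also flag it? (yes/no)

no

z = (14.6 − 6.21) / 4.13 = 2.03.
|z| = 2.03 ≤ 2.5.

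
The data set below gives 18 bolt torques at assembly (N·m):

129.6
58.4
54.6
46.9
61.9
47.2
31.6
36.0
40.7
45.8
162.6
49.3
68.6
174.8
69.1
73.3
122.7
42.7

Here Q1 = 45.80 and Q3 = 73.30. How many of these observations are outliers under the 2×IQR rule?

IQR = 27.50; fences at 45.80 − 55.00 = -9.20 and 73.30 + 55.00 = 128.30.
Outside the cutoffs: 129.6, 162.6, 174.8.

3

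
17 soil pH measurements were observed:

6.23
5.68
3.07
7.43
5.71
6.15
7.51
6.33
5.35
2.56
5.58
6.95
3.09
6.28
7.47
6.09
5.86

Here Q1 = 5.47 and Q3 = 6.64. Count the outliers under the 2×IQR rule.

IQR = 1.17; fences at 5.47 − 2.34 = 3.13 and 6.64 + 2.34 = 8.98.
Outside the cutoffs: 2.56, 3.07, 3.09.

3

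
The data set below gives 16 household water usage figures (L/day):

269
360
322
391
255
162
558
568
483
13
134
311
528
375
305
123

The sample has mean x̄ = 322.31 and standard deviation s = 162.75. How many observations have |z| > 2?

0

Cutoffs: x̄ ± 2s = [-3.19, 647.81].
Every value lies within the cutoffs.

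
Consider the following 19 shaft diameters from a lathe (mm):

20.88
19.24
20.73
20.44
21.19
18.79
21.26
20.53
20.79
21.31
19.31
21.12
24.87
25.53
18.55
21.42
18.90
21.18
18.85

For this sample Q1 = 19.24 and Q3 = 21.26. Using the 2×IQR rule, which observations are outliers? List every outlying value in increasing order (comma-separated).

25.53

IQR = Q3 − Q1 = 21.26 − 19.24 = 2.02.
Lower fence = Q1 − 2·IQR = 19.24 − 4.04 = 15.20.
Upper fence = Q3 + 2·IQR = 21.26 + 4.04 = 25.30.
25.53 > 25.30 → outlier.
All remaining values lie within [15.20, 25.30].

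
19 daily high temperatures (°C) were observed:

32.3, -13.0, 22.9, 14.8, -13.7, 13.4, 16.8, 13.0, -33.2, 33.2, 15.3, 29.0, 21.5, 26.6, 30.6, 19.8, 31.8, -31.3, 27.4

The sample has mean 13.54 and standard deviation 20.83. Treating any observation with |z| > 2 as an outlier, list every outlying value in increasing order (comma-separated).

-33.2, -31.3

Cutoffs at x̄ ± 2s: 13.54 ± 2·20.83 = [-28.12, 55.20].
-33.2: z = -2.24, |z| > 2 → outlier.
-31.3: z = -2.15, |z| > 2 → outlier.
Every other value lies within [-28.12, 55.20].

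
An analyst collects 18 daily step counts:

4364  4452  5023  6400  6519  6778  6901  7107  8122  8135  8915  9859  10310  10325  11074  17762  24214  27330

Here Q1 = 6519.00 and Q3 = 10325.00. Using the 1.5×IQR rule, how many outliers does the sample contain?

IQR = 3806.00; fences at 6519.00 − 5709.00 = 810.00 and 10325.00 + 5709.00 = 16034.00.
Outside the cutoffs: 17762, 24214, 27330.

3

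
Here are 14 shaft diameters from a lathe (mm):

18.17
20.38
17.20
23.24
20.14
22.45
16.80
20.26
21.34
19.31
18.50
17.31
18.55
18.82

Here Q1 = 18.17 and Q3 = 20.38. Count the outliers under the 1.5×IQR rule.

IQR = 2.21; fences at 18.17 − 3.315 = 14.855 and 20.38 + 3.315 = 23.695.
Every value lies within the cutoffs.

0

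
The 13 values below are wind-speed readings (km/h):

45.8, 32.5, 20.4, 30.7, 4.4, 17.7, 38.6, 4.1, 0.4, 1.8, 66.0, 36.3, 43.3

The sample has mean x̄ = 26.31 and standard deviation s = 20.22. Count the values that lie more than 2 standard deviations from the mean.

0

Cutoffs: x̄ ± 2s = [-14.13, 66.75].
Every value lies within the cutoffs.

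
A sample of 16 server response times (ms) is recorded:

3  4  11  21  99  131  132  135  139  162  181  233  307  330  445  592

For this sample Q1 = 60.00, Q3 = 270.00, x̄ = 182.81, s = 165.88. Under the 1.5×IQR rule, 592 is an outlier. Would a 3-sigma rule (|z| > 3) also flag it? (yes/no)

no

z = (592 − 182.81) / 165.88 = 2.47.
|z| = 2.47 ≤ 3.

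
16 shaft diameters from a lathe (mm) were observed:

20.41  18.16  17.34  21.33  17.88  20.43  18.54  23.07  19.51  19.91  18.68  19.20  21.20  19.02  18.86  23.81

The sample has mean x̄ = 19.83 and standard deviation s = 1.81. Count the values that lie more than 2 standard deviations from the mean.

1

Cutoffs: x̄ ± 2s = [16.21, 23.45].
Outside the cutoffs: 23.81.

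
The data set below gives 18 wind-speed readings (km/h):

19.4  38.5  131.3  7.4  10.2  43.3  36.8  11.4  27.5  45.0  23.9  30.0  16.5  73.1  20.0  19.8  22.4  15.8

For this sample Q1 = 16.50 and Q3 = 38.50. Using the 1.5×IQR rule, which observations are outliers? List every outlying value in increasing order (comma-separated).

IQR = Q3 − Q1 = 38.50 − 16.50 = 22.00.
Lower fence = Q1 − 1.5·IQR = 16.50 − 33.00 = -16.50.
Upper fence = Q3 + 1.5·IQR = 38.50 + 33.00 = 71.50.
73.1 > 71.50 → outlier.
131.3 > 71.50 → outlier.
All remaining values lie within [-16.50, 71.50].

73.1, 131.3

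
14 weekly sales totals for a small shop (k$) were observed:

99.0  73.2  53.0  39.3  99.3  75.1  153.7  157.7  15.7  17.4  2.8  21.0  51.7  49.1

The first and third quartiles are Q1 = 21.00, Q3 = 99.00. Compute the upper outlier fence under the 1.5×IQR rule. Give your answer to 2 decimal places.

216.00

IQR = Q3 − Q1 = 99.00 − 21.00 = 78.00.
Lower fence = Q1 − 1.5·IQR = 21.00 − 117.00 = -96.00.
Upper fence = Q3 + 1.5·IQR = 99.00 + 117.00 = 216.00.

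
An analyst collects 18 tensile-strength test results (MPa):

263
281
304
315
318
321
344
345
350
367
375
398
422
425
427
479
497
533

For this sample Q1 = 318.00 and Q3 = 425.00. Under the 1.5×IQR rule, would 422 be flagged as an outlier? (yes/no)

no

IQR = Q3 − Q1 = 425.00 − 318.00 = 107.00.
Lower fence = Q1 − 1.5·IQR = 318.00 − 160.50 = 157.50.
Upper fence = Q3 + 1.5·IQR = 425.00 + 160.50 = 585.50.
422 lies within [157.50, 585.50].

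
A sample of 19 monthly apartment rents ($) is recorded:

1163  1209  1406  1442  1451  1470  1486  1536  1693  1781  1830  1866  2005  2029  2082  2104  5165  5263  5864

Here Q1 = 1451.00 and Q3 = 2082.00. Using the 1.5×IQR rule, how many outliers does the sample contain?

3

IQR = 631.00; fences at 1451.00 − 946.50 = 504.50 and 2082.00 + 946.50 = 3028.50.
Outside the cutoffs: 5165, 5263, 5864.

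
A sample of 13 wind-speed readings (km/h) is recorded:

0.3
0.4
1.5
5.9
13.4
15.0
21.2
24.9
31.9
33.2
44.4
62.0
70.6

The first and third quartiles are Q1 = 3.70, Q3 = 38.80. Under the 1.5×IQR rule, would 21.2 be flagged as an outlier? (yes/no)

no

IQR = Q3 − Q1 = 38.80 − 3.70 = 35.10.
Lower fence = Q1 − 1.5·IQR = 3.70 − 52.65 = -48.95.
Upper fence = Q3 + 1.5·IQR = 38.80 + 52.65 = 91.45.
21.2 lies within [-48.95, 91.45].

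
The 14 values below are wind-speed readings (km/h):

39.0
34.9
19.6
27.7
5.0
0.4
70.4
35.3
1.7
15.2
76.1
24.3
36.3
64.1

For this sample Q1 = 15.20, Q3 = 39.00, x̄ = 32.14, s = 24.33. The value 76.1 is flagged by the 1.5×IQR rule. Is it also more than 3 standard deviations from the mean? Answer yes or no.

z = (76.1 − 32.14) / 24.33 = 1.81.
|z| = 1.81 ≤ 3.

no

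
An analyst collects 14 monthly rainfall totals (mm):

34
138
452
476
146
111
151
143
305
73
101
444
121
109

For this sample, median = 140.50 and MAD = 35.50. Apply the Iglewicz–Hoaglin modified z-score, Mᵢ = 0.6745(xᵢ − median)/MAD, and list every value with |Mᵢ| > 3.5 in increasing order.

|Mᵢ| > 3.5 ⇔ |xᵢ − 140.50| > 3.5·35.50/0.6745 = 184.21.
So outliers lie outside [-43.71, 324.71].
444: M = 5.77 → outlier.
452: M = 5.92 → outlier.
476: M = 6.37 → outlier.

444, 452, 476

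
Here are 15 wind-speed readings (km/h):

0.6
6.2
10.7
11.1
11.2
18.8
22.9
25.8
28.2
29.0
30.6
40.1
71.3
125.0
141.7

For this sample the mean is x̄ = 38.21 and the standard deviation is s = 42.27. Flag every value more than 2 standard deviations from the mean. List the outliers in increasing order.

125.0, 141.7

Cutoffs at x̄ ± 2s: 38.21 ± 2·42.27 = [-46.33, 122.75].
125.0: z = 2.05, |z| > 2 → outlier.
141.7: z = 2.45, |z| > 2 → outlier.
Every other value lies within [-46.33, 122.75].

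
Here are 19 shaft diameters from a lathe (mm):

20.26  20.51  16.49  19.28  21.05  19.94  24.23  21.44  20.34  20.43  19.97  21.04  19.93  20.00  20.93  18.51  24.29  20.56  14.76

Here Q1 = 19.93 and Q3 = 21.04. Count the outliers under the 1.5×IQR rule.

IQR = 1.11; fences at 19.93 − 1.665 = 18.265 and 21.04 + 1.665 = 22.705.
Outside the cutoffs: 14.76, 16.49, 24.23, 24.29.

4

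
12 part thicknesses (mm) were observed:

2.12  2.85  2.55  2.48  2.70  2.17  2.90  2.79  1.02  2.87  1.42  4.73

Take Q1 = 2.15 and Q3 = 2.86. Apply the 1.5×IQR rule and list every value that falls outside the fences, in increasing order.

1.02, 4.73

IQR = Q3 − Q1 = 2.86 − 2.15 = 0.71.
Lower fence = Q1 − 1.5·IQR = 2.15 − 1.065 = 1.085.
Upper fence = Q3 + 1.5·IQR = 2.86 + 1.065 = 3.925.
1.02 < 1.085 → outlier.
4.73 > 3.925 → outlier.
All remaining values lie within [1.085, 3.925].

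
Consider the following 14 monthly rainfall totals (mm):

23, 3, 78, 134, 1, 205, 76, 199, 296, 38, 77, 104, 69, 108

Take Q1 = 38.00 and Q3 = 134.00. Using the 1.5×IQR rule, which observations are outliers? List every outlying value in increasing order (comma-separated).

IQR = Q3 − Q1 = 134.00 − 38.00 = 96.00.
Lower fence = Q1 − 1.5·IQR = 38.00 − 144.00 = -106.00.
Upper fence = Q3 + 1.5·IQR = 134.00 + 144.00 = 278.00.
296 > 278.00 → outlier.
All remaining values lie within [-106.00, 278.00].

296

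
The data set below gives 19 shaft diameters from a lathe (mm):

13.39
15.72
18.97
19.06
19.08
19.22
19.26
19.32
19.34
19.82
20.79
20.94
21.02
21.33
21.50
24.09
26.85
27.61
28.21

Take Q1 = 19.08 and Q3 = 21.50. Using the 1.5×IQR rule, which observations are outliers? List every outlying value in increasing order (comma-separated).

13.39, 26.85, 27.61, 28.21

IQR = Q3 − Q1 = 21.50 − 19.08 = 2.42.
Lower fence = Q1 − 1.5·IQR = 19.08 − 3.63 = 15.45.
Upper fence = Q3 + 1.5·IQR = 21.50 + 3.63 = 25.13.
13.39 < 15.45 → outlier.
26.85 > 25.13 → outlier.
27.61 > 25.13 → outlier.
28.21 > 25.13 → outlier.
All remaining values lie within [15.45, 25.13].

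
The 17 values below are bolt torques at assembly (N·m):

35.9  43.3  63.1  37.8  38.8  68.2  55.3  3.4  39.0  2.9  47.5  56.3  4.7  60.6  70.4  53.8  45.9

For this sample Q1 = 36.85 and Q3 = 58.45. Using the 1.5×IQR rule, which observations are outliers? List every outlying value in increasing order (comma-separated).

IQR = Q3 − Q1 = 58.45 − 36.85 = 21.60.
Lower fence = Q1 − 1.5·IQR = 36.85 − 32.40 = 4.45.
Upper fence = Q3 + 1.5·IQR = 58.45 + 32.40 = 90.85.
2.9 < 4.45 → outlier.
3.4 < 4.45 → outlier.
All remaining values lie within [4.45, 90.85].

2.9, 3.4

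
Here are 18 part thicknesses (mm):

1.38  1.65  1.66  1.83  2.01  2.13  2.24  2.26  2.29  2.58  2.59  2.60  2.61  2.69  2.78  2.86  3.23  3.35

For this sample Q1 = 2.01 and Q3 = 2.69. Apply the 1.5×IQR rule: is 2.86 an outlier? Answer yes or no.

IQR = Q3 − Q1 = 2.69 − 2.01 = 0.68.
Lower fence = Q1 − 1.5·IQR = 2.01 − 1.02 = 0.99.
Upper fence = Q3 + 1.5·IQR = 2.69 + 1.02 = 3.71.
2.86 lies within [0.99, 3.71].

no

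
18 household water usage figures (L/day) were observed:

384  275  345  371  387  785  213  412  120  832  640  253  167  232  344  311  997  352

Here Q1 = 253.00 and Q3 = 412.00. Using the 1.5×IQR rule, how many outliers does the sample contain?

IQR = 159.00; fences at 253.00 − 238.50 = 14.50 and 412.00 + 238.50 = 650.50.
Outside the cutoffs: 785, 832, 997.

3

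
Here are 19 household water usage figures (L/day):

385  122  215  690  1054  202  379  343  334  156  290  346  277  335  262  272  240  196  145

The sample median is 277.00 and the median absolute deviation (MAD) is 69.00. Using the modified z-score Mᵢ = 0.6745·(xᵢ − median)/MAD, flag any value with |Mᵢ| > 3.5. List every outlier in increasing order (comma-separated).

|Mᵢ| > 3.5 ⇔ |xᵢ − 277.00| > 3.5·69.00/0.6745 = 358.04.
So outliers lie outside [-81.04, 635.04].
690: M = 4.04 → outlier.
1054: M = 7.60 → outlier.

690, 1054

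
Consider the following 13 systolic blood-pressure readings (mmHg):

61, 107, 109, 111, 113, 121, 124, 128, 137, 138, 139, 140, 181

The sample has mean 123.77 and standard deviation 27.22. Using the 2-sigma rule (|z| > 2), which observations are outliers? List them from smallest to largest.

Cutoffs at x̄ ± 2s: 123.77 ± 2·27.22 = [69.33, 178.21].
61: z = -2.31, |z| > 2 → outlier.
181: z = 2.10, |z| > 2 → outlier.
Every other value lies within [69.33, 178.21].

61, 181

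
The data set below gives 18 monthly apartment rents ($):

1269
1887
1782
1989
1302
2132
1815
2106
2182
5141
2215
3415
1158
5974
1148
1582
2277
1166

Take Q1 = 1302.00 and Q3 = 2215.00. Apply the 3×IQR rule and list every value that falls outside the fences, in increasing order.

IQR = Q3 − Q1 = 2215.00 − 1302.00 = 913.00.
Lower fence = Q1 − 3·IQR = 1302.00 − 2739.00 = -1437.00.
Upper fence = Q3 + 3·IQR = 2215.00 + 2739.00 = 4954.00.
5141 > 4954.00 → outlier.
5974 > 4954.00 → outlier.
All remaining values lie within [-1437.00, 4954.00].

5141, 5974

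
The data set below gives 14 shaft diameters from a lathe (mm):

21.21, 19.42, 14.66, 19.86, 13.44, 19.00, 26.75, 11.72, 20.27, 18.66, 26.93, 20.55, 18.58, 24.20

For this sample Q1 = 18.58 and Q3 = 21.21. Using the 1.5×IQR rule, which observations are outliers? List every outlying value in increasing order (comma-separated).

IQR = Q3 − Q1 = 21.21 − 18.58 = 2.63.
Lower fence = Q1 − 1.5·IQR = 18.58 − 3.945 = 14.635.
Upper fence = Q3 + 1.5·IQR = 21.21 + 3.945 = 25.155.
11.72 < 14.635 → outlier.
13.44 < 14.635 → outlier.
26.75 > 25.155 → outlier.
26.93 > 25.155 → outlier.
All remaining values lie within [14.635, 25.155].

11.72, 13.44, 26.75, 26.93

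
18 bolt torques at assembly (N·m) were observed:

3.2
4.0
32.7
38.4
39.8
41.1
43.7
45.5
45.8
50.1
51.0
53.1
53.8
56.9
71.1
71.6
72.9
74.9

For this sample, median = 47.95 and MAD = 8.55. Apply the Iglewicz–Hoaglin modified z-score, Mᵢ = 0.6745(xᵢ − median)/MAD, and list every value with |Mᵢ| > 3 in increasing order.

3.2, 4.0

|Mᵢ| > 3 ⇔ |xᵢ − 47.95| > 3·8.55/0.6745 = 38.03.
So outliers lie outside [9.92, 85.98].
3.2: M = -3.53 → outlier.
4.0: M = -3.47 → outlier.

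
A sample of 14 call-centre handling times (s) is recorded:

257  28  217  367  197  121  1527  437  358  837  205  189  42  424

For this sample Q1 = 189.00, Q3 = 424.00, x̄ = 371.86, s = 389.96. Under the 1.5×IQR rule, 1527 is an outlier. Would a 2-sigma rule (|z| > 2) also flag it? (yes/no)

yes

z = (1527 − 371.86) / 389.96 = 2.96.
|z| = 2.96 > 2.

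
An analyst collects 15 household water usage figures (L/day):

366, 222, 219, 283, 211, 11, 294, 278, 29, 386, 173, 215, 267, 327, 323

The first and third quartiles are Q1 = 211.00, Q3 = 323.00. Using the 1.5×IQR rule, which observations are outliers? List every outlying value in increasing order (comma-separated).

IQR = Q3 − Q1 = 323.00 − 211.00 = 112.00.
Lower fence = Q1 − 1.5·IQR = 211.00 − 168.00 = 43.00.
Upper fence = Q3 + 1.5·IQR = 323.00 + 168.00 = 491.00.
11 < 43.00 → outlier.
29 < 43.00 → outlier.
All remaining values lie within [43.00, 491.00].

11, 29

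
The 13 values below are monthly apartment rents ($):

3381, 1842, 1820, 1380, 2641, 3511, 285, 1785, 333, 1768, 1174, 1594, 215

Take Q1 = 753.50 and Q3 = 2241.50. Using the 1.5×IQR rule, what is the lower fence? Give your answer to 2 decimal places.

-1478.50

IQR = Q3 − Q1 = 2241.50 − 753.50 = 1488.00.
Lower fence = Q1 − 1.5·IQR = 753.50 − 2232.00 = -1478.50.
Upper fence = Q3 + 1.5·IQR = 2241.50 + 2232.00 = 4473.50.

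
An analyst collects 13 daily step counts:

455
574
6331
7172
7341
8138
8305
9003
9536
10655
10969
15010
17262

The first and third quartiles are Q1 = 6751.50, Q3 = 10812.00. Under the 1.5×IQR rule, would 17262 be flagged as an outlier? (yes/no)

yes

IQR = Q3 − Q1 = 10812.00 − 6751.50 = 4060.50.
Lower fence = Q1 − 1.5·IQR = 6751.50 − 6090.75 = 660.75.
Upper fence = Q3 + 1.5·IQR = 10812.00 + 6090.75 = 16902.75.
17262 lies above the upper fence.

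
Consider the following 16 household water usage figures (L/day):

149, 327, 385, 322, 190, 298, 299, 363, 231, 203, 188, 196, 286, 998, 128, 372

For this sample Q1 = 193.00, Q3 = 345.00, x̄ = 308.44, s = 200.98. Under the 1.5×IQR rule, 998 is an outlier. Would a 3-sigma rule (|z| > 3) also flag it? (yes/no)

yes

z = (998 − 308.44) / 200.98 = 3.43.
|z| = 3.43 > 3.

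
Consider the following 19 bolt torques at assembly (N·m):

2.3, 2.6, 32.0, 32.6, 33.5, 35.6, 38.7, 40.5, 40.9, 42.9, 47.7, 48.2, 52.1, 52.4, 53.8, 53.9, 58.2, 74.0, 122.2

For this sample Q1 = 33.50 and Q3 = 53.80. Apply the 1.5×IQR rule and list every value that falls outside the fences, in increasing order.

IQR = Q3 − Q1 = 53.80 − 33.50 = 20.30.
Lower fence = Q1 − 1.5·IQR = 33.50 − 30.45 = 3.05.
Upper fence = Q3 + 1.5·IQR = 53.80 + 30.45 = 84.25.
2.3 < 3.05 → outlier.
2.6 < 3.05 → outlier.
122.2 > 84.25 → outlier.
All remaining values lie within [3.05, 84.25].

2.3, 2.6, 122.2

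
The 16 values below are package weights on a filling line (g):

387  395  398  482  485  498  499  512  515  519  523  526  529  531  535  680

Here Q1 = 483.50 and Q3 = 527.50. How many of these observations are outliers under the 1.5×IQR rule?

IQR = 44.00; fences at 483.50 − 66.00 = 417.50 and 527.50 + 66.00 = 593.50.
Outside the cutoffs: 387, 395, 398, 680.

4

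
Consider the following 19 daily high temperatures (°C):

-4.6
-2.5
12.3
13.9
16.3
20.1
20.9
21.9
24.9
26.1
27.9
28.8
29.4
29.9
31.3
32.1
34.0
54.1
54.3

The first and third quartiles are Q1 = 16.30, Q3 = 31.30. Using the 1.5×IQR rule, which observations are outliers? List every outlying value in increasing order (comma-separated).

IQR = Q3 − Q1 = 31.30 − 16.30 = 15.00.
Lower fence = Q1 − 1.5·IQR = 16.30 − 22.50 = -6.20.
Upper fence = Q3 + 1.5·IQR = 31.30 + 22.50 = 53.80.
54.1 > 53.80 → outlier.
54.3 > 53.80 → outlier.
All remaining values lie within [-6.20, 53.80].

54.1, 54.3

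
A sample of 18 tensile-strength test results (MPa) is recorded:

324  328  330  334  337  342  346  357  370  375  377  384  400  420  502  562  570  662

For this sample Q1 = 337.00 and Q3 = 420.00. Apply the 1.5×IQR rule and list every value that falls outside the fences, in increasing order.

562, 570, 662

IQR = Q3 − Q1 = 420.00 − 337.00 = 83.00.
Lower fence = Q1 − 1.5·IQR = 337.00 − 124.50 = 212.50.
Upper fence = Q3 + 1.5·IQR = 420.00 + 124.50 = 544.50.
562 > 544.50 → outlier.
570 > 544.50 → outlier.
662 > 544.50 → outlier.
All remaining values lie within [212.50, 544.50].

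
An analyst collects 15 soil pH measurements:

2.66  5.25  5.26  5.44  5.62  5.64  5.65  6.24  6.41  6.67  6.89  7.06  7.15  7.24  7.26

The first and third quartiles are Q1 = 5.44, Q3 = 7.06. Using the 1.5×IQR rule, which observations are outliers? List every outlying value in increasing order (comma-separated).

IQR = Q3 − Q1 = 7.06 − 5.44 = 1.62.
Lower fence = Q1 − 1.5·IQR = 5.44 − 2.43 = 3.01.
Upper fence = Q3 + 1.5·IQR = 7.06 + 2.43 = 9.49.
2.66 < 3.01 → outlier.
All remaining values lie within [3.01, 9.49].

2.66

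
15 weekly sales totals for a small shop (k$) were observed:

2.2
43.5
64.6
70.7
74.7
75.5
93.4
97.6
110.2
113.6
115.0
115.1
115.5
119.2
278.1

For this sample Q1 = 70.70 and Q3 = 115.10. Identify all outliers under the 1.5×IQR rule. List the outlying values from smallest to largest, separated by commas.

IQR = Q3 − Q1 = 115.10 − 70.70 = 44.40.
Lower fence = Q1 − 1.5·IQR = 70.70 − 66.60 = 4.10.
Upper fence = Q3 + 1.5·IQR = 115.10 + 66.60 = 181.70.
2.2 < 4.10 → outlier.
278.1 > 181.70 → outlier.
All remaining values lie within [4.10, 181.70].

2.2, 278.1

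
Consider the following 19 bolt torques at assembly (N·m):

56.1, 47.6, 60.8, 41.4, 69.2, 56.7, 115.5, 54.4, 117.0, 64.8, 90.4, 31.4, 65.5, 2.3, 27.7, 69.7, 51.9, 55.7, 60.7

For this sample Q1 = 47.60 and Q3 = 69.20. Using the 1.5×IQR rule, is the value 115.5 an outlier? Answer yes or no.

yes

IQR = Q3 − Q1 = 69.20 − 47.60 = 21.60.
Lower fence = Q1 − 1.5·IQR = 47.60 − 32.40 = 15.20.
Upper fence = Q3 + 1.5·IQR = 69.20 + 32.40 = 101.60.
115.5 lies above the upper fence.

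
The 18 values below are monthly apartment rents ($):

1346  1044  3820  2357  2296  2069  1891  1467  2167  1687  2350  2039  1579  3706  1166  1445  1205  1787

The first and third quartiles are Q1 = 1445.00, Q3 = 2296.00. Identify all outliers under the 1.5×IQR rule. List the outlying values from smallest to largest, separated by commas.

3706, 3820

IQR = Q3 − Q1 = 2296.00 − 1445.00 = 851.00.
Lower fence = Q1 − 1.5·IQR = 1445.00 − 1276.50 = 168.50.
Upper fence = Q3 + 1.5·IQR = 2296.00 + 1276.50 = 3572.50.
3706 > 3572.50 → outlier.
3820 > 3572.50 → outlier.
All remaining values lie within [168.50, 3572.50].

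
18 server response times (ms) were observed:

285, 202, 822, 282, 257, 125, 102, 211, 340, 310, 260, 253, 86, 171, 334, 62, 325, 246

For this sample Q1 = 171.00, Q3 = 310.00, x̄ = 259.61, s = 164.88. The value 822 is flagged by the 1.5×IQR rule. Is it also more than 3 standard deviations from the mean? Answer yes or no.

yes

z = (822 − 259.61) / 164.88 = 3.41.
|z| = 3.41 > 3.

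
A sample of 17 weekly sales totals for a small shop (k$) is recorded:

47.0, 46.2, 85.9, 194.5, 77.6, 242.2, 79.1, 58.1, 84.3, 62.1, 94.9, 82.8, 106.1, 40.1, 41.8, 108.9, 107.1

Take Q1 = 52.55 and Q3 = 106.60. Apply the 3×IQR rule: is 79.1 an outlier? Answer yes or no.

IQR = Q3 − Q1 = 106.60 − 52.55 = 54.05.
Lower fence = Q1 − 3·IQR = 52.55 − 162.15 = -109.60.
Upper fence = Q3 + 3·IQR = 106.60 + 162.15 = 268.75.
79.1 lies within [-109.60, 268.75].

no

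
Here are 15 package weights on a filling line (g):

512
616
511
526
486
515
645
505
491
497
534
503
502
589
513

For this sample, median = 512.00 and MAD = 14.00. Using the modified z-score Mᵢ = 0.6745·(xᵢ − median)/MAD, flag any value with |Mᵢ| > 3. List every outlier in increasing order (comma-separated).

589, 616, 645

|Mᵢ| > 3 ⇔ |xᵢ − 512.00| > 3·14.00/0.6745 = 62.27.
So outliers lie outside [449.73, 574.27].
589: M = 3.71 → outlier.
616: M = 5.01 → outlier.
645: M = 6.41 → outlier.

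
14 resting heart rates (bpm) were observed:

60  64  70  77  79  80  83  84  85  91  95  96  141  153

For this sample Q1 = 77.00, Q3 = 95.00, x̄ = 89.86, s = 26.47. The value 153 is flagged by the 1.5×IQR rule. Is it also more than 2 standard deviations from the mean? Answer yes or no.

yes

z = (153 − 89.86) / 26.47 = 2.39.
|z| = 2.39 > 2.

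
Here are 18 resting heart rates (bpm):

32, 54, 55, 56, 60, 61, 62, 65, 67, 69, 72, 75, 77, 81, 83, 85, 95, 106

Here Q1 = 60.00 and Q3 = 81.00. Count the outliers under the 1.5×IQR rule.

0

IQR = 21.00; fences at 60.00 − 31.50 = 28.50 and 81.00 + 31.50 = 112.50.
Every value lies within the cutoffs.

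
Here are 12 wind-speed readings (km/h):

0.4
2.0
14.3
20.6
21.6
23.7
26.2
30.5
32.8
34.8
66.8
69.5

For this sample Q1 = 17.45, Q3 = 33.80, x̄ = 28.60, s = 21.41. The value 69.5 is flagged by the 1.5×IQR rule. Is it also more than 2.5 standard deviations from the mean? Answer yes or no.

no

z = (69.5 − 28.60) / 21.41 = 1.91.
|z| = 1.91 ≤ 2.5.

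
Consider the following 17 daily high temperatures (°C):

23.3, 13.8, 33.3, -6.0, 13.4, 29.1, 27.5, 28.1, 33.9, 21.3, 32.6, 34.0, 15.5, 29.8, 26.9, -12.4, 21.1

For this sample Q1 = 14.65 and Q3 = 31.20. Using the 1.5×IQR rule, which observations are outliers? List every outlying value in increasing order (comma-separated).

IQR = Q3 − Q1 = 31.20 − 14.65 = 16.55.
Lower fence = Q1 − 1.5·IQR = 14.65 − 24.825 = -10.175.
Upper fence = Q3 + 1.5·IQR = 31.20 + 24.825 = 56.025.
-12.4 < -10.175 → outlier.
All remaining values lie within [-10.175, 56.025].

-12.4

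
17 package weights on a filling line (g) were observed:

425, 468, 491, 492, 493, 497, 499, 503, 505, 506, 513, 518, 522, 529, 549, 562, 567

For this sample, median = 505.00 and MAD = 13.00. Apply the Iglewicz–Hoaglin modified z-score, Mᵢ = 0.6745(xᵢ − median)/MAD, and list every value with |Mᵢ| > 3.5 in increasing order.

|Mᵢ| > 3.5 ⇔ |xᵢ − 505.00| > 3.5·13.00/0.6745 = 67.46.
So outliers lie outside [437.54, 572.46].
425: M = -4.15 → outlier.

425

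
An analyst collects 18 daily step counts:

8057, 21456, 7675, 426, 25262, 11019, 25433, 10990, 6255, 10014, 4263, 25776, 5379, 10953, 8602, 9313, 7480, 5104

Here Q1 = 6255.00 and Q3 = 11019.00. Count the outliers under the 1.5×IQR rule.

IQR = 4764.00; fences at 6255.00 − 7146.00 = -891.00 and 11019.00 + 7146.00 = 18165.00.
Outside the cutoffs: 21456, 25262, 25433, 25776.

4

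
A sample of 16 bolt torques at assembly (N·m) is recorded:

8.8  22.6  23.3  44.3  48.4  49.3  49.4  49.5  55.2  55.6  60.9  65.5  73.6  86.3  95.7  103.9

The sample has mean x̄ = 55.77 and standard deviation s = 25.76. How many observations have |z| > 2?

0

Cutoffs: x̄ ± 2s = [4.25, 107.29].
Every value lies within the cutoffs.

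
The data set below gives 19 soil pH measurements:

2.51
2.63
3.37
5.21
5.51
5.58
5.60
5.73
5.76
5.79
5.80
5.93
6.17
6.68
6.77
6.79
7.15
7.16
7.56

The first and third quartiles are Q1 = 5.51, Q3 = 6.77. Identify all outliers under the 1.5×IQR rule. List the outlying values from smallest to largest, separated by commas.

2.51, 2.63, 3.37

IQR = Q3 − Q1 = 6.77 − 5.51 = 1.26.
Lower fence = Q1 − 1.5·IQR = 5.51 − 1.89 = 3.62.
Upper fence = Q3 + 1.5·IQR = 6.77 + 1.89 = 8.66.
2.51 < 3.62 → outlier.
2.63 < 3.62 → outlier.
3.37 < 3.62 → outlier.
All remaining values lie within [3.62, 8.66].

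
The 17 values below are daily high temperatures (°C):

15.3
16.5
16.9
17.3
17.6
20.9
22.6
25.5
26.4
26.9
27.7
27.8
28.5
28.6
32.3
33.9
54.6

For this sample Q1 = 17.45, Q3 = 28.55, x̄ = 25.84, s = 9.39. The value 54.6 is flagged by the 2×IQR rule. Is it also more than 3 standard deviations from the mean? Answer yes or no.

z = (54.6 − 25.84) / 9.39 = 3.06.
|z| = 3.06 > 3.

yes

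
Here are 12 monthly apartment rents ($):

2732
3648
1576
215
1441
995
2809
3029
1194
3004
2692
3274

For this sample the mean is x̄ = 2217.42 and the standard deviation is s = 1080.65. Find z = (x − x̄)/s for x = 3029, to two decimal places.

0.75

z = (3029 − 2217.42) / 1080.65 = 0.75.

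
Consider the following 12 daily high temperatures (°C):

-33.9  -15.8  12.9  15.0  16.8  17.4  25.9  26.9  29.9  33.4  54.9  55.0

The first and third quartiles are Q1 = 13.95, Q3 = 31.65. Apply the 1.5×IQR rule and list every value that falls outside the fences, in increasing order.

-33.9, -15.8

IQR = Q3 − Q1 = 31.65 − 13.95 = 17.70.
Lower fence = Q1 − 1.5·IQR = 13.95 − 26.55 = -12.60.
Upper fence = Q3 + 1.5·IQR = 31.65 + 26.55 = 58.20.
-33.9 < -12.60 → outlier.
-15.8 < -12.60 → outlier.
All remaining values lie within [-12.60, 58.20].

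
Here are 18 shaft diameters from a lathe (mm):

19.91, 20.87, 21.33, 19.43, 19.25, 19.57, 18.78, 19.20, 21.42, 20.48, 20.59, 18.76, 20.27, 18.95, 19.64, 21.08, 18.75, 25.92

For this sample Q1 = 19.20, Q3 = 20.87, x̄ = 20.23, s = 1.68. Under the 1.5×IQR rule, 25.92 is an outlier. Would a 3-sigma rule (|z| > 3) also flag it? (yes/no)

z = (25.92 − 20.23) / 1.68 = 3.39.
|z| = 3.39 > 3.

yes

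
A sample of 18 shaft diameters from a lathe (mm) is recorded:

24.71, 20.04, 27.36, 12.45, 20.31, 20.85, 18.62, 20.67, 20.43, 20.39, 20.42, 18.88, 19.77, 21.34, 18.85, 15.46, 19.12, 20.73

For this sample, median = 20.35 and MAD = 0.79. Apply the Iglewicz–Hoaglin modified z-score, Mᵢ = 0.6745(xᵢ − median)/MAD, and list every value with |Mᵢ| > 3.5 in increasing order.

|Mᵢ| > 3.5 ⇔ |xᵢ − 20.35| > 3.5·0.79/0.6745 = 4.10.
So outliers lie outside [16.25, 24.45].
12.45: M = -6.75 → outlier.
15.46: M = -4.18 → outlier.
24.71: M = 3.72 → outlier.
27.36: M = 5.99 → outlier.

12.45, 15.46, 24.71, 27.36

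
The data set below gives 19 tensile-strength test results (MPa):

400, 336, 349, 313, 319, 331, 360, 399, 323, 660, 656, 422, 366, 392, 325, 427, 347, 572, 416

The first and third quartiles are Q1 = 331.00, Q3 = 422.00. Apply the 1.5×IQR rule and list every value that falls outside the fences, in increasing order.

572, 656, 660

IQR = Q3 − Q1 = 422.00 − 331.00 = 91.00.
Lower fence = Q1 − 1.5·IQR = 331.00 − 136.50 = 194.50.
Upper fence = Q3 + 1.5·IQR = 422.00 + 136.50 = 558.50.
572 > 558.50 → outlier.
656 > 558.50 → outlier.
660 > 558.50 → outlier.
All remaining values lie within [194.50, 558.50].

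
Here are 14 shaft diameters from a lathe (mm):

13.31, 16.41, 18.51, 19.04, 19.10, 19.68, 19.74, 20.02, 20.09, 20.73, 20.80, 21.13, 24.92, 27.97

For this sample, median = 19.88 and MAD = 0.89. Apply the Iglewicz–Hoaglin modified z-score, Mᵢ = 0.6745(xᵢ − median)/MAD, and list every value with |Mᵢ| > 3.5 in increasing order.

13.31, 24.92, 27.97

|Mᵢ| > 3.5 ⇔ |xᵢ − 19.88| > 3.5·0.89/0.6745 = 4.62.
So outliers lie outside [15.26, 24.50].
13.31: M = -4.98 → outlier.
24.92: M = 3.82 → outlier.
27.97: M = 6.13 → outlier.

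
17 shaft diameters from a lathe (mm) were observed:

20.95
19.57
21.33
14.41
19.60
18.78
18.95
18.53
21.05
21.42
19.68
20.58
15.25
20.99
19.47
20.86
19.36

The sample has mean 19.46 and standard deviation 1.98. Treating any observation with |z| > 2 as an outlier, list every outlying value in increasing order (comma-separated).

14.41, 15.25

Cutoffs at x̄ ± 2s: 19.46 ± 2·1.98 = [15.50, 23.42].
14.41: z = -2.55, |z| > 2 → outlier.
15.25: z = -2.13, |z| > 2 → outlier.
Every other value lies within [15.50, 23.42].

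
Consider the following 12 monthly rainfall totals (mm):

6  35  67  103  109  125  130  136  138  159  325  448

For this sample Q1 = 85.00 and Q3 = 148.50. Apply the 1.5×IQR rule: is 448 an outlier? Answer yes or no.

IQR = Q3 − Q1 = 148.50 − 85.00 = 63.50.
Lower fence = Q1 − 1.5·IQR = 85.00 − 95.25 = -10.25.
Upper fence = Q3 + 1.5·IQR = 148.50 + 95.25 = 243.75.
448 lies above the upper fence.

yes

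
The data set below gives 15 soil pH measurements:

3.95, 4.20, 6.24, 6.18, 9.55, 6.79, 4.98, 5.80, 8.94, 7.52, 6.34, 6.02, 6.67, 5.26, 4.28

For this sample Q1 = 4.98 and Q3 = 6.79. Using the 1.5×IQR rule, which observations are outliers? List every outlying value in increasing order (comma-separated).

IQR = Q3 − Q1 = 6.79 − 4.98 = 1.81.
Lower fence = Q1 − 1.5·IQR = 4.98 − 2.715 = 2.265.
Upper fence = Q3 + 1.5·IQR = 6.79 + 2.715 = 9.505.
9.55 > 9.505 → outlier.
All remaining values lie within [2.265, 9.505].

9.55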